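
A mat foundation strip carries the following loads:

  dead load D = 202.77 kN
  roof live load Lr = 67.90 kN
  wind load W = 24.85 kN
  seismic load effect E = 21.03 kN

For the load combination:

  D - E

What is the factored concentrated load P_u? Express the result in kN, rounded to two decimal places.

1.0(202.77) - 1.0(21.03) = 202.77 - 21.03 = 181.74
P_u = 181.74 kN.

181.74 kN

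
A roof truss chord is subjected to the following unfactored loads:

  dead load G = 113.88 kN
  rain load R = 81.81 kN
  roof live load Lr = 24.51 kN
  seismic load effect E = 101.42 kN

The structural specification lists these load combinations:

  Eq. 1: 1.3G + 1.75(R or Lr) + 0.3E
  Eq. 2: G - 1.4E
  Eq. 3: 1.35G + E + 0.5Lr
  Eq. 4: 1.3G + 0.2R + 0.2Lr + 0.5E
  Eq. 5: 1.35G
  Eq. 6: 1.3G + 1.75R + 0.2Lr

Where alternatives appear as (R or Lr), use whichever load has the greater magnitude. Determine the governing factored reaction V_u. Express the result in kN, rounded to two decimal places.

(R or Lr) → R = 81.81 kN.
Eq. 1: 1.3(113.88) + 1.75(81.81) + 0.3(101.42) = 148.04 + 143.17 + 30.43 = 321.64
Eq. 2: 1.0(113.88) - 1.4(101.42) = 113.88 - 141.99 = -28.11
Eq. 3: 1.35(113.88) + 1.0(101.42) + 0.5(24.51) = 267.41
Eq. 4: 1.3(113.88) + 0.2(81.81) + 0.2(24.51) + 0.5(101.42) = 220.02
Eq. 5: 1.35(113.88) = 153.74
Eq. 6: 1.3(113.88) + 1.75(81.81) + 0.2(24.51) = 148.04 + 143.17 + 4.90 = 296.11
Combination 1 governs: V_u = 321.64 kN.

321.64 kN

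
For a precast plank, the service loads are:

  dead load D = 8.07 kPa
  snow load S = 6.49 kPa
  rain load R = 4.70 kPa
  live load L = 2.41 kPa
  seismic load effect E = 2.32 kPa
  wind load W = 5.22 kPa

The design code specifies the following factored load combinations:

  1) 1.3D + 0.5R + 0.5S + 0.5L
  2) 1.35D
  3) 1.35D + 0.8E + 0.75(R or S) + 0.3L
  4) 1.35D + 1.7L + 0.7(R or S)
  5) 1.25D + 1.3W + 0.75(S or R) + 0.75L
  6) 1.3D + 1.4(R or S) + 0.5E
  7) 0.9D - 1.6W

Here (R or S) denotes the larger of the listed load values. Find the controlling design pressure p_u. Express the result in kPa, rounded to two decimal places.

(R or S) → S = 6.49 kPa; (S or R) → S = 6.49 kPa.
1) 1.3(8.07) + 0.5(4.70) + 0.5(6.49) + 0.5(2.41) = 17.29
2) 1.35(8.07) = 10.89
3) 1.35(8.07) + 0.8(2.32) + 0.75(6.49) + 0.3(2.41) = 10.89 + 1.86 + 4.87 + 0.72 = 18.34
4) 1.35(8.07) + 1.7(2.41) + 0.7(6.49) = 10.89 + 4.10 + 4.54 = 19.53
5) 1.25(8.07) + 1.3(5.22) + 0.75(6.49) + 0.75(2.41) = 23.55
6) 1.3(8.07) + 1.4(6.49) + 0.5(2.32) = 10.49 + 9.09 + 1.16 = 20.74
7) 0.9(8.07) - 1.6(5.22) = 7.26 - 8.35 = -1.09
The controlling combination is 5, giving 23.55 kPa.

23.55 kPa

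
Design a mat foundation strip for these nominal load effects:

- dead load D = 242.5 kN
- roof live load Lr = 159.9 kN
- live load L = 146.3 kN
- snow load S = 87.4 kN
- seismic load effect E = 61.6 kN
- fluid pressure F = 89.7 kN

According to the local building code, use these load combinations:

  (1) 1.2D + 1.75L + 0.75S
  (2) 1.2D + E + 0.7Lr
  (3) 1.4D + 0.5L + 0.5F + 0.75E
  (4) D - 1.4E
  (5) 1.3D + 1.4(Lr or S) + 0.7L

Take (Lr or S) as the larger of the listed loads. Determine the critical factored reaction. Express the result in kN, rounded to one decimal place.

(Lr or S) → Lr = 159.9 kN.
(1) 1.2(242.5) + 1.75(146.3) + 0.75(87.4) = 612.6
(2) 1.2(242.5) + 1.0(61.6) + 0.7(159.9) = 464.5
(3) 1.4(242.5) + 0.5(146.3) + 0.5(89.7) + 0.75(61.6) = 503.7
(4) 1.0(242.5) - 1.4(61.6) = 156.3
(5) 1.3(242.5) + 1.4(159.9) + 0.7(146.3) = 641.5
The controlling combination is 5, giving 641.5 kN.

641.5 kN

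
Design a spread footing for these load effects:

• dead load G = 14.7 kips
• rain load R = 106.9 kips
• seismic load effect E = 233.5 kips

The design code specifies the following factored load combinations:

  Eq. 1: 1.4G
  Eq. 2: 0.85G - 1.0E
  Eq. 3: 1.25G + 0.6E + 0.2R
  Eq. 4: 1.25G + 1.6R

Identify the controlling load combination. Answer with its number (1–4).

Eq. 1: 1.4(14.7) = 20.6
Eq. 2: 0.85(14.7) - 1.0(233.5) = 12.5 - 233.5 = -221.0
Eq. 3: 1.25(14.7) + 0.6(233.5) + 0.2(106.9) = 18.4 + 140.1 + 21.4 = 179.9
Eq. 4: 1.25(14.7) + 1.6(106.9) = 18.4 + 171.0 = 189.4
The largest value is 189.4 kips from combination 4.

Combination 4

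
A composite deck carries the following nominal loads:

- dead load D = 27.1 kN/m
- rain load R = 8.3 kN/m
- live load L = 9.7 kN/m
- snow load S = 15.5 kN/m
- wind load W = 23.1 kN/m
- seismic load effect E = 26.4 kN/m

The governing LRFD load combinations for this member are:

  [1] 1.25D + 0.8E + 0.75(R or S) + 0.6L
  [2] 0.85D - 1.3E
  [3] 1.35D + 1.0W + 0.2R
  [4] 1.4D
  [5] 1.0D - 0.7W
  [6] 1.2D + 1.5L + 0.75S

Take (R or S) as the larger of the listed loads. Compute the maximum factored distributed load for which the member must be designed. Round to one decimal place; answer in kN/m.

(R or S) → S = 15.5 kN/m.
[1] 1.25(27.1) + 0.8(26.4) + 0.75(15.5) + 0.6(9.7) = 72.4
[2] 0.85(27.1) - 1.3(26.4) = -11.3
[3] 1.35(27.1) + 1.0(23.1) + 0.2(8.3) = 61.3
[4] 1.4(27.1) = 37.9
[5] 1.0(27.1) - 0.7(23.1) = 10.9
[6] 1.2(27.1) + 1.5(9.7) + 0.75(15.5) = 58.7
Maximum is from combination 1.

72.4 kN/m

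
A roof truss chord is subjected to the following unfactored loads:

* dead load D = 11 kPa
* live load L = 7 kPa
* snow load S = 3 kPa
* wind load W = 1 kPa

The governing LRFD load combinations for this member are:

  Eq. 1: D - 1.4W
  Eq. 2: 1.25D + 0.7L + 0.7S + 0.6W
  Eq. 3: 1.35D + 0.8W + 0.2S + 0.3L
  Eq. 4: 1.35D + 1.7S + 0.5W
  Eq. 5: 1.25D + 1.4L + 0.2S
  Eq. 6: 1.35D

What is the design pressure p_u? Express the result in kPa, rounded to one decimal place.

Eq. 1: 1.0(11) - 1.4(1) = 11.0 - 1.4 = 9.6
Eq. 2: 1.25(11) + 0.7(7) + 0.7(3) + 0.6(1) = 13.8 + 4.9 + 2.1 + 0.6 = 21.4
Eq. 3: 1.35(11) + 0.8(1) + 0.2(3) + 0.3(7) = 14.9 + 0.8 + 0.6 + 2.1 = 18.4
Eq. 4: 1.35(11) + 1.7(3) + 0.5(1) = 14.9 + 5.1 + 0.5 = 20.5
Eq. 5: 1.25(11) + 1.4(7) + 0.2(3) = 13.8 + 9.8 + 0.6 = 24.2
Eq. 6: 1.35(11) = 14.9
Combination 5 governs: p_u = 24.2 kPa.

24.2 kPa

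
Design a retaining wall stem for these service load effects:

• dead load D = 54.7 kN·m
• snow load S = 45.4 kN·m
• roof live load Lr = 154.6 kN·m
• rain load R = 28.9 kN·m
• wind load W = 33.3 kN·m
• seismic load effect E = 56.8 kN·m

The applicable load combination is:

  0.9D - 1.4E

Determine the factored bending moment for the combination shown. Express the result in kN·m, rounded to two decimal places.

0.9(54.7) - 1.4(56.8) = -30.29
M_u = -30.29 kN·m.

-30.29 kN·m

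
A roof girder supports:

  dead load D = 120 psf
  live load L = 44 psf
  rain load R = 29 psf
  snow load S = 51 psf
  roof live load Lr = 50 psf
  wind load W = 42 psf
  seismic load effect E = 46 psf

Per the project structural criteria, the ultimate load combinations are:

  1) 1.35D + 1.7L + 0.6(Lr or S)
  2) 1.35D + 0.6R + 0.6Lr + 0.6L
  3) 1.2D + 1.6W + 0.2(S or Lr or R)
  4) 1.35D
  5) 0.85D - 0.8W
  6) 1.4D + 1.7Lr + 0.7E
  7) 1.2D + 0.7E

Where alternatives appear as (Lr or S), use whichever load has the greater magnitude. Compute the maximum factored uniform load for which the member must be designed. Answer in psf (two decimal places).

(Lr or S) → S = 51 psf; (S or Lr or R) → S = 51 psf.
1) 1.35(120) + 1.7(44) + 0.6(51) = 267.40
2) 1.35(120) + 0.6(29) + 0.6(50) + 0.6(44) = 235.80
3) 1.2(120) + 1.6(42) + 0.2(51) = 221.40
4) 1.35(120) = 162.00
5) 0.85(120) - 0.8(42) = 68.40
6) 1.4(120) + 1.7(50) + 0.7(46) = 285.20
7) 1.2(120) + 0.7(46) = 176.20
Combination 6 governs: q_u = 285.20 psf.

285.20 psf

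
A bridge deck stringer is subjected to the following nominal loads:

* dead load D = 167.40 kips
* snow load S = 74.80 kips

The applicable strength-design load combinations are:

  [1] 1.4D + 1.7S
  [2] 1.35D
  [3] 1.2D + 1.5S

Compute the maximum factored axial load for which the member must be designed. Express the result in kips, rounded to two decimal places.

361.52 kips

[1] 1.4(167.40) + 1.7(74.80) = 234.36 + 127.16 = 361.52
[2] 1.35(167.40) = 225.99
[3] 1.2(167.40) + 1.5(74.80) = 200.88 + 112.20 = 313.08
The controlling combination is 1, giving 361.52 kips.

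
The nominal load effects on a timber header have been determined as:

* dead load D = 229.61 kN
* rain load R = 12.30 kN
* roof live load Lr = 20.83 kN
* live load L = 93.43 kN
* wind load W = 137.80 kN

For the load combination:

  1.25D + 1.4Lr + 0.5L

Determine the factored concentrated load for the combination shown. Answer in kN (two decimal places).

1.25(229.61) + 1.4(20.83) + 0.5(93.43) = 362.89
P_u = 362.89 kN.

362.89 kN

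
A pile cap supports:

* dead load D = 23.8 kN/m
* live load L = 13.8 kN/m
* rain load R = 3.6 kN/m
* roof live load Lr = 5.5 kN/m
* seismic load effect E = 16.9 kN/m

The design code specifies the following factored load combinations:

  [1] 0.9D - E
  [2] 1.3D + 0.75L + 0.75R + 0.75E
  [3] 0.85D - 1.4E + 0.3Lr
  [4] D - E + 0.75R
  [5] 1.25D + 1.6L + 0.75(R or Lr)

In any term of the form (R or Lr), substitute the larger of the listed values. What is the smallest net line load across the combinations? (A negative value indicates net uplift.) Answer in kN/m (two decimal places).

-1.78 kN/m

(R or Lr) → Lr = 5.5 kN/m.
[1] 0.9(23.8) - 1.0(16.9) = 21.42 - 16.90 = 4.52
[2] 1.3(23.8) + 0.75(13.8) + 0.75(3.6) + 0.75(16.9) = 30.94 + 10.35 + 2.70 + 12.68 = 56.67
[3] 0.85(23.8) - 1.4(16.9) + 0.3(5.5) = 20.23 - 23.66 + 1.65 = -1.78
[4] 1.0(23.8) - 1.0(16.9) + 0.75(3.6) = 23.80 - 16.90 + 2.70 = 9.60
[5] 1.25(23.8) + 1.6(13.8) + 0.75(5.5) = 29.75 + 22.08 + 4.13 = 55.96
Combination 3 gives the minimum: -1.78 kN/m.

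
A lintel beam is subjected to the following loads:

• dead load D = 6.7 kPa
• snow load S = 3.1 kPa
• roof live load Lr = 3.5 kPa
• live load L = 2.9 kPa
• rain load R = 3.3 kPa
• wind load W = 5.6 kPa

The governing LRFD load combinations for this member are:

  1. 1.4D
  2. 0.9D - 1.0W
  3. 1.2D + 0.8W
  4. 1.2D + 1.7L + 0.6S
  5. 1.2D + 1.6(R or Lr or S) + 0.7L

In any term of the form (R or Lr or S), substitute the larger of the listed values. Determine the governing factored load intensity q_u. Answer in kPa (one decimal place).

15.7 kPa

(R or Lr or S) → Lr = 3.5 kPa.
1. 1.4(6.7) = 9.4
2. 0.9(6.7) - 1.0(5.6) = 0.4
3. 1.2(6.7) + 0.8(5.6) = 12.5
4. 1.2(6.7) + 1.7(2.9) + 0.6(3.1) = 14.8
5. 1.2(6.7) + 1.6(3.5) + 0.7(2.9) = 15.7
Maximum is from combination 5.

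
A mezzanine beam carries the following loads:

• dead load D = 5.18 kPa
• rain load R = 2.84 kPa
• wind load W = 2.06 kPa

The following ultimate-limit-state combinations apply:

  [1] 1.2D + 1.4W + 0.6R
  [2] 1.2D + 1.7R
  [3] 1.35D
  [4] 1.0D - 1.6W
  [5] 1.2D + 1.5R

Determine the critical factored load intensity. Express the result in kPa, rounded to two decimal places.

[1] 1.2(5.18) + 1.4(2.06) + 0.6(2.84) = 10.80
[2] 1.2(5.18) + 1.7(2.84) = 11.04
[3] 1.35(5.18) = 6.99
[4] 1.0(5.18) - 1.6(2.06) = 1.88
[5] 1.2(5.18) + 1.5(2.84) = 10.48
The controlling combination is 2, giving 11.04 kPa.

11.04 kPa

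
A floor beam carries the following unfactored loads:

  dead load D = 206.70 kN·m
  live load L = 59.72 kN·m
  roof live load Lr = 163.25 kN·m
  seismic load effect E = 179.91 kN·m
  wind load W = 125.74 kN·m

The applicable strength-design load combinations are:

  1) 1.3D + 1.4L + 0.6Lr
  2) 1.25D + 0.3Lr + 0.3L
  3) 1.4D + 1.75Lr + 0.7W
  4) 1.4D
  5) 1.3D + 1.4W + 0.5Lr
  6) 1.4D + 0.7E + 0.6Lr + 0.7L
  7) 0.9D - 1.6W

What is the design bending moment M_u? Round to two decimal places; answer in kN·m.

663.09 kN·m

1) 1.3(206.70) + 1.4(59.72) + 0.6(163.25) = 268.71 + 83.61 + 97.95 = 450.27
2) 1.25(206.70) + 0.3(163.25) + 0.3(59.72) = 325.27
3) 1.4(206.70) + 1.75(163.25) + 0.7(125.74) = 289.38 + 285.69 + 88.02 = 663.09
4) 1.4(206.70) = 289.38
5) 1.3(206.70) + 1.4(125.74) + 0.5(163.25) = 526.37
6) 1.4(206.70) + 0.7(179.91) + 0.6(163.25) + 0.7(59.72) = 289.38 + 125.94 + 97.95 + 41.80 = 555.07
7) 0.9(206.70) - 1.6(125.74) = 186.03 - 201.18 = -15.15
Combination 3 governs: M_u = 663.09 kN·m.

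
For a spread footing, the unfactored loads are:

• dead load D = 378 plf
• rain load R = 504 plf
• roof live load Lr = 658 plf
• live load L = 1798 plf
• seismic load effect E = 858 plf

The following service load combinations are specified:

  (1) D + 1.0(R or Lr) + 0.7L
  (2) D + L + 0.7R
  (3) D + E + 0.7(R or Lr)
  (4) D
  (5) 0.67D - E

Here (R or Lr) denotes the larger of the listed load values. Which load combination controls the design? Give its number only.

(R or Lr) → Lr = 658 plf.
(1) 1.0(378) + 1.0(658) + 0.7(1798) = 378.0 + 658.0 + 1258.6 = 2294.6
(2) 1.0(378) + 1.0(1798) + 0.7(504) = 378.0 + 1798.0 + 352.8 = 2528.8
(3) 1.0(378) + 1.0(858) + 0.7(658) = 378.0 + 858.0 + 460.6 = 1696.6
(4) 1.0(378) = 378.0
(5) 0.67(378) - 1.0(858) = 253.3 - 858.0 = -604.7
The largest value is 2528.8 plf from combination 2.

Combination 2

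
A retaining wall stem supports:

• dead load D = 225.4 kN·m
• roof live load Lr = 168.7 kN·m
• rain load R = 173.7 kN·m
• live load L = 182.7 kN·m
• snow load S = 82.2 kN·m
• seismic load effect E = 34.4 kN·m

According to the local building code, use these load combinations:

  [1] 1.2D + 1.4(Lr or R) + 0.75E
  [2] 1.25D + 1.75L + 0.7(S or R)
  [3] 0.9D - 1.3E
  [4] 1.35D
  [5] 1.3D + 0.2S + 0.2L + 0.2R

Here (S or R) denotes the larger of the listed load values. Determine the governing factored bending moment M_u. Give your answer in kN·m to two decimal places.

(Lr or R) → R = 173.7 kN·m; (S or R) → R = 173.7 kN·m.
[1] 1.2(225.4) + 1.4(173.7) + 0.75(34.4) = 270.48 + 243.18 + 25.80 = 539.46
[2] 1.25(225.4) + 1.75(182.7) + 0.7(173.7) = 281.75 + 319.73 + 121.59 = 723.07
[3] 0.9(225.4) - 1.3(34.4) = 202.86 - 44.72 = 158.14
[4] 1.35(225.4) = 304.29
[5] 1.3(225.4) + 0.2(82.2) + 0.2(182.7) + 0.2(173.7) = 293.02 + 16.44 + 36.54 + 34.74 = 380.74
Combination 2 governs: M_u = 723.07 kN·m.

723.07 kN·m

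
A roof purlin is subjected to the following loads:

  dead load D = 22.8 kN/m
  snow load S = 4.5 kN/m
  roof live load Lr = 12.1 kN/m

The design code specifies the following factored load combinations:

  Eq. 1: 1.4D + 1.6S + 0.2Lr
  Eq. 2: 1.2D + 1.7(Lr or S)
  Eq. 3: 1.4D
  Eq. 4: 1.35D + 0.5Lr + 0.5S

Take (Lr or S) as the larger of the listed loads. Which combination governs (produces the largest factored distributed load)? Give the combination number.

Combination 2

(Lr or S) → Lr = 12.1 kN/m.
Eq. 1: 1.4(22.8) + 1.6(4.5) + 0.2(12.1) = 31.92 + 7.20 + 2.42 = 41.54
Eq. 2: 1.2(22.8) + 1.7(12.1) = 27.36 + 20.57 = 47.93
Eq. 3: 1.4(22.8) = 31.92
Eq. 4: 1.35(22.8) + 0.5(12.1) + 0.5(4.5) = 30.78 + 6.05 + 2.25 = 39.08
The largest value is 47.93 kN/m from combination 2.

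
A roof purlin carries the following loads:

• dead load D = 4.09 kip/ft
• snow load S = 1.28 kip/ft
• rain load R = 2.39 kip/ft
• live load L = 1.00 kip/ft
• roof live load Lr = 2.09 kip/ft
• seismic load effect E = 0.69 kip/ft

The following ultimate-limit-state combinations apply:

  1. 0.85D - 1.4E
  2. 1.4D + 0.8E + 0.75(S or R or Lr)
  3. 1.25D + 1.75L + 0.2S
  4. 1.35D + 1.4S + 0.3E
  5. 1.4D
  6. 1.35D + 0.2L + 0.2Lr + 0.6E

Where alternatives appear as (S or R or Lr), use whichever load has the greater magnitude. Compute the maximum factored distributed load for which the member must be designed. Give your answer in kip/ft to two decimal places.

(S or R or Lr) → R = 2.39 kip/ft.
1. 0.85(4.09) - 1.4(0.69) = 3.48 - 0.97 = 2.51
2. 1.4(4.09) + 0.8(0.69) + 0.75(2.39) = 5.73 + 0.55 + 1.79 = 8.07
3. 1.25(4.09) + 1.75(1.00) + 0.2(1.28) = 5.11 + 1.75 + 0.26 = 7.12
4. 1.35(4.09) + 1.4(1.28) + 0.3(0.69) = 5.52 + 1.79 + 0.21 = 7.52
5. 1.4(4.09) = 5.73
6. 1.35(4.09) + 0.2(1.00) + 0.2(2.09) + 0.6(0.69) = 5.52 + 0.20 + 0.42 + 0.41 = 6.55
Combination 2 governs: w_u = 8.07 kip/ft.

8.07 kip/ft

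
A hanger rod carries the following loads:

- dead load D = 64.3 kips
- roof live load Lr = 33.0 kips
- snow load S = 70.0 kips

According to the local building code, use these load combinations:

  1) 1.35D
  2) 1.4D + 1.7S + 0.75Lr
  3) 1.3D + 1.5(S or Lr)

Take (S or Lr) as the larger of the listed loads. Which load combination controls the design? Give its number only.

(S or Lr) → S = 70.0 kips.
1) 1.35(64.3) = 86.8
2) 1.4(64.3) + 1.7(70.0) + 0.75(33.0) = 90.0 + 119.0 + 24.8 = 233.8
3) 1.3(64.3) + 1.5(70.0) = 83.6 + 105.0 = 188.6
The largest value is 233.8 kips from combination 2.

Combination 2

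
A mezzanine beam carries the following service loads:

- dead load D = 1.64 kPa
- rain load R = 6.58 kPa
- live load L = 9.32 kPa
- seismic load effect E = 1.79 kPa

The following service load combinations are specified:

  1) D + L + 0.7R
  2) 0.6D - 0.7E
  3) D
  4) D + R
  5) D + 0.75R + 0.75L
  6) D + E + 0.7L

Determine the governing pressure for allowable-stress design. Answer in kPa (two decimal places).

15.57 kPa

1) 1.0(1.64) + 1.0(9.32) + 0.7(6.58) = 1.64 + 9.32 + 4.61 = 15.57
2) 0.6(1.64) - 0.7(1.79) = 0.98 - 1.25 = -0.27
3) 1.0(1.64) = 1.64
4) 1.0(1.64) + 1.0(6.58) = 1.64 + 6.58 = 8.22
5) 1.0(1.64) + 0.75(6.58) + 0.75(9.32) = 1.64 + 4.94 + 6.99 = 13.57
6) 1.0(1.64) + 1.0(1.79) + 0.7(9.32) = 1.64 + 1.79 + 6.52 = 9.95
The controlling combination is 1, giving 15.57 kPa.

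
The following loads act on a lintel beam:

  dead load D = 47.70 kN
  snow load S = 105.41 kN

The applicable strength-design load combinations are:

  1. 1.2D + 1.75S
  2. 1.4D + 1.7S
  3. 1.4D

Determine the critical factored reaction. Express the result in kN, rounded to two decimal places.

1. 1.2(47.70) + 1.75(105.41) = 57.24 + 184.47 = 241.71
2. 1.4(47.70) + 1.7(105.41) = 66.78 + 179.20 = 245.98
3. 1.4(47.70) = 66.78
Combination 2 governs: V_u = 245.98 kN.

245.98 kN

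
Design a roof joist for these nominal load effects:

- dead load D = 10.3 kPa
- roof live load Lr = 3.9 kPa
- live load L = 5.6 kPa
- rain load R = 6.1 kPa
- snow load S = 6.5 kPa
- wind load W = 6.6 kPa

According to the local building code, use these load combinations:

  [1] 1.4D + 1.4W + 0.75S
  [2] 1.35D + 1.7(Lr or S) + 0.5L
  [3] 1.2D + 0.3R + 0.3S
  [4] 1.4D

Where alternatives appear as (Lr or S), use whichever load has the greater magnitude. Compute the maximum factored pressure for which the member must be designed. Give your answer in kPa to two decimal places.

28.54 kPa

(Lr or S) → S = 6.5 kPa.
[1] 1.4(10.3) + 1.4(6.6) + 0.75(6.5) = 28.54
[2] 1.35(10.3) + 1.7(6.5) + 0.5(5.6) = 27.76
[3] 1.2(10.3) + 0.3(6.1) + 0.3(6.5) = 16.14
[4] 1.4(10.3) = 14.42
Maximum is from combination 1.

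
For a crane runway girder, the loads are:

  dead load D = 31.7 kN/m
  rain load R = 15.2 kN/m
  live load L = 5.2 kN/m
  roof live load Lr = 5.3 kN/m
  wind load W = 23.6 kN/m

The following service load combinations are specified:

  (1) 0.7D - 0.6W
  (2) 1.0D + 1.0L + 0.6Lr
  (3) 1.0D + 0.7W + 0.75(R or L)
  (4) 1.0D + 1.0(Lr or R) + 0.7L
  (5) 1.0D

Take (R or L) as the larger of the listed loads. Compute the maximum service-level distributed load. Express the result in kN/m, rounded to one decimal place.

59.6 kN/m

(R or L) → R = 15.2 kN/m; (Lr or R) → R = 15.2 kN/m.
(1) 0.7(31.7) - 0.6(23.6) = 22.2 - 14.2 = 8.0
(2) 1.0(31.7) + 1.0(5.2) + 0.6(5.3) = 31.7 + 5.2 + 3.2 = 40.1
(3) 1.0(31.7) + 0.7(23.6) + 0.75(15.2) = 31.7 + 16.5 + 11.4 = 59.6
(4) 1.0(31.7) + 1.0(15.2) + 0.7(5.2) = 31.7 + 15.2 + 3.6 = 50.5
(5) 1.0(31.7) = 31.7
Combination 3 governs: w = 59.6 kN/m.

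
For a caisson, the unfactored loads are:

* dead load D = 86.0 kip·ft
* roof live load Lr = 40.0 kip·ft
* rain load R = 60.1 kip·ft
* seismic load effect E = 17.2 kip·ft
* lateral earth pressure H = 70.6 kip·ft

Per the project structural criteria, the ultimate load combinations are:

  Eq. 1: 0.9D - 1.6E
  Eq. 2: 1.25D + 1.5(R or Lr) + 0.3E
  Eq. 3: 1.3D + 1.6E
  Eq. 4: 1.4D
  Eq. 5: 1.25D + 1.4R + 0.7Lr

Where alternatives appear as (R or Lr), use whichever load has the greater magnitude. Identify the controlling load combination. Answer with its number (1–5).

(R or Lr) → R = 60.1 kip·ft.
Eq. 1: 0.9(86.0) - 1.6(17.2) = 77.4 - 27.5 = 49.9
Eq. 2: 1.25(86.0) + 1.5(60.1) + 0.3(17.2) = 202.8
Eq. 3: 1.3(86.0) + 1.6(17.2) = 111.8 + 27.5 = 139.3
Eq. 4: 1.4(86.0) = 120.4
Eq. 5: 1.25(86.0) + 1.4(60.1) + 0.7(40.0) = 107.5 + 84.1 + 28.0 = 219.6
The largest value is 219.6 kip·ft from combination 5.

Combination 5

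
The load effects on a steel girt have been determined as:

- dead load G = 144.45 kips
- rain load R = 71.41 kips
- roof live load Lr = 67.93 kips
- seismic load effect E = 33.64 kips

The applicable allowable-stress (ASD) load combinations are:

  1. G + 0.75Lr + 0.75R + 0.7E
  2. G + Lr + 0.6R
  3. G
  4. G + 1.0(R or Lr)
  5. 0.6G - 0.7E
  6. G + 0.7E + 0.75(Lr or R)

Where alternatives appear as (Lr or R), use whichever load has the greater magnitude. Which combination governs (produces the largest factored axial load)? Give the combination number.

Combination 1

(R or Lr) → R = 71.41 kips; (Lr or R) → R = 71.41 kips.
1. 1.0(144.45) + 0.75(67.93) + 0.75(71.41) + 0.7(33.64) = 272.50
2. 1.0(144.45) + 1.0(67.93) + 0.6(71.41) = 144.45 + 67.93 + 42.85 = 255.23
3. 1.0(144.45) = 144.45
4. 1.0(144.45) + 1.0(71.41) = 144.45 + 71.41 = 215.86
5. 0.6(144.45) - 0.7(33.64) = 86.67 - 23.55 = 63.12
6. 1.0(144.45) + 0.7(33.64) + 0.75(71.41) = 144.45 + 23.55 + 53.56 = 221.56
The largest value is 272.50 kips from combination 1.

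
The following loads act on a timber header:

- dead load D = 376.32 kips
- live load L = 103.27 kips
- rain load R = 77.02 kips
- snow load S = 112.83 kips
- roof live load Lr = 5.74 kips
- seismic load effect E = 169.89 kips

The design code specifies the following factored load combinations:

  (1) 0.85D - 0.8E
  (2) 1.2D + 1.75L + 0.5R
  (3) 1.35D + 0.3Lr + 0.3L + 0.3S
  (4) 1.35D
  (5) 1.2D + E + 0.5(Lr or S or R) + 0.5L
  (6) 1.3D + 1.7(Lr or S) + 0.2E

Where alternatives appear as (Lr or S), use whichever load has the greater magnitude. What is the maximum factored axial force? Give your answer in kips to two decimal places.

729.52 kips

(Lr or S or R) → S = 112.83 kips; (Lr or S) → S = 112.83 kips.
(1) 0.85(376.32) - 0.8(169.89) = 183.96
(2) 1.2(376.32) + 1.75(103.27) + 0.5(77.02) = 670.82
(3) 1.35(376.32) + 0.3(5.74) + 0.3(103.27) + 0.3(112.83) = 574.58
(4) 1.35(376.32) = 508.03
(5) 1.2(376.32) + 1.0(169.89) + 0.5(112.83) + 0.5(103.27) = 729.52
(6) 1.3(376.32) + 1.7(112.83) + 0.2(169.89) = 715.01
Combination 5 governs: P_u = 729.52 kips.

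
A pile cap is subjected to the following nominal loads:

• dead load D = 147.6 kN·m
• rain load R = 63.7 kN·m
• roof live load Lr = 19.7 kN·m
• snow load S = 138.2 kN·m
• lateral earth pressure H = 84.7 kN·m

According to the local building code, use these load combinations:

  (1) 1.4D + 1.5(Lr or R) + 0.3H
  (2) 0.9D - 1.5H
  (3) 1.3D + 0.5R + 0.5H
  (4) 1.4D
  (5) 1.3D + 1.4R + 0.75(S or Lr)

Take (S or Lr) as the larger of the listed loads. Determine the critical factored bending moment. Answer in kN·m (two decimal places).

384.71 kN·m

(Lr or R) → R = 63.7 kN·m; (S or Lr) → S = 138.2 kN·m.
(1) 1.4(147.6) + 1.5(63.7) + 0.3(84.7) = 327.60
(2) 0.9(147.6) - 1.5(84.7) = 5.79
(3) 1.3(147.6) + 0.5(63.7) + 0.5(84.7) = 266.08
(4) 1.4(147.6) = 206.64
(5) 1.3(147.6) + 1.4(63.7) + 0.75(138.2) = 384.71
Combination 5 governs: M_u = 384.71 kN·m.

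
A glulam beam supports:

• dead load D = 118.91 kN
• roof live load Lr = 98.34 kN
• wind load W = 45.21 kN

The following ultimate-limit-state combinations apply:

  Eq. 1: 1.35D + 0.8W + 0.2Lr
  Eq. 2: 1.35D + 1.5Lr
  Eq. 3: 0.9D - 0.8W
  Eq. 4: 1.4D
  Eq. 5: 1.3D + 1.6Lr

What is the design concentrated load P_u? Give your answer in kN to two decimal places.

Eq. 1: 1.35(118.91) + 0.8(45.21) + 0.2(98.34) = 216.36
Eq. 2: 1.35(118.91) + 1.5(98.34) = 160.53 + 147.51 = 308.04
Eq. 3: 0.9(118.91) - 0.8(45.21) = 107.02 - 36.17 = 70.85
Eq. 4: 1.4(118.91) = 166.47
Eq. 5: 1.3(118.91) + 1.6(98.34) = 311.93
Combination 5 governs: P_u = 311.93 kN.

311.93 kN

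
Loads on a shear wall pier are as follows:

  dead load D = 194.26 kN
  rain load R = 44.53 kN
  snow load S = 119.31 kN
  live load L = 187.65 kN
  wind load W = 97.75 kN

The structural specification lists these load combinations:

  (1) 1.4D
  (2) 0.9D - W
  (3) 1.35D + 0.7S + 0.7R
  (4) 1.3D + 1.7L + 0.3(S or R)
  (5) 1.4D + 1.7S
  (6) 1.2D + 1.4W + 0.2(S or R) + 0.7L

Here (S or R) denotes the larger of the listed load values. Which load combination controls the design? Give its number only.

Combination 4

(S or R) → S = 119.31 kN.
(1) 1.4(194.26) = 271.96
(2) 0.9(194.26) - 1.0(97.75) = 77.08
(3) 1.35(194.26) + 0.7(119.31) + 0.7(44.53) = 376.94
(4) 1.3(194.26) + 1.7(187.65) + 0.3(119.31) = 607.34
(5) 1.4(194.26) + 1.7(119.31) = 474.79
(6) 1.2(194.26) + 1.4(97.75) + 0.2(119.31) + 0.7(187.65) = 525.18
The largest value is 607.34 kN from combination 4.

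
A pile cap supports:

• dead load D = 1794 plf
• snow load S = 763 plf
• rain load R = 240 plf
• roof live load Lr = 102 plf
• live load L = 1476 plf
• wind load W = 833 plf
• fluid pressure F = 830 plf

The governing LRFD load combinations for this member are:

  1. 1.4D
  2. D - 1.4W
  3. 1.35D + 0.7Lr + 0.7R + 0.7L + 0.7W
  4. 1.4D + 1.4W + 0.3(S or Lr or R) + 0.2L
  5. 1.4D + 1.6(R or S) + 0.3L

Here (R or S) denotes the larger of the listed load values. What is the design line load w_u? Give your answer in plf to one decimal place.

(S or Lr or R) → S = 763 plf; (R or S) → S = 763 plf.
1. 1.4(1794) = 2511.6
2. 1.0(1794) - 1.4(833) = 1794.0 - 1166.2 = 627.8
3. 1.35(1794) + 0.7(102) + 0.7(240) + 0.7(1476) + 0.7(833) = 2421.9 + 71.4 + 168.0 + 1033.2 + 583.1 = 4277.6
4. 1.4(1794) + 1.4(833) + 0.3(763) + 0.2(1476) = 2511.6 + 1166.2 + 228.9 + 295.2 = 4201.9
5. 1.4(1794) + 1.6(763) + 0.3(1476) = 2511.6 + 1220.8 + 442.8 = 4175.2
Combination 3 governs: w_u = 4277.6 plf.

4277.6 plf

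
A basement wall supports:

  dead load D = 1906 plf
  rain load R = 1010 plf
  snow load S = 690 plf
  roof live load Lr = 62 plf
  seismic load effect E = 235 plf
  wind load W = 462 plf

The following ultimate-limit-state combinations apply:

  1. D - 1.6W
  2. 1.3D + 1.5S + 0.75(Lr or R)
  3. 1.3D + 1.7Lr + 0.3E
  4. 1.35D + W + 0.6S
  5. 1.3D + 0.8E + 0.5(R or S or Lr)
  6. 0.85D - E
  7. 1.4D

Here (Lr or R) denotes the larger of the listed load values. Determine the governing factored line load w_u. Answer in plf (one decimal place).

4270.3 plf

(Lr or R) → R = 1010 plf; (R or S or Lr) → R = 1010 plf.
1. 1.0(1906) - 1.6(462) = 1166.8
2. 1.3(1906) + 1.5(690) + 0.75(1010) = 4270.3
3. 1.3(1906) + 1.7(62) + 0.3(235) = 2653.7
4. 1.35(1906) + 1.0(462) + 0.6(690) = 3449.1
5. 1.3(1906) + 0.8(235) + 0.5(1010) = 3170.8
6. 0.85(1906) - 1.0(235) = 1385.1
7. 1.4(1906) = 2668.4
The controlling combination is 2, giving 4270.3 plf.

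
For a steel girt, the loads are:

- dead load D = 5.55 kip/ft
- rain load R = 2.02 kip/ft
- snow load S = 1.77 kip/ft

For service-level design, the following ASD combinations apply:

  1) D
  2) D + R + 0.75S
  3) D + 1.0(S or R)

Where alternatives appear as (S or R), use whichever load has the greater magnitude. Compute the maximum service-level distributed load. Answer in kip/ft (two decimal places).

(S or R) → R = 2.02 kip/ft.
1) 1.0(5.55) = 5.55
2) 1.0(5.55) + 1.0(2.02) + 0.75(1.77) = 5.55 + 2.02 + 1.33 = 8.90
3) 1.0(5.55) + 1.0(2.02) = 5.55 + 2.02 = 7.57
Combination 2 governs: w = 8.90 kip/ft.

8.90 kip/ft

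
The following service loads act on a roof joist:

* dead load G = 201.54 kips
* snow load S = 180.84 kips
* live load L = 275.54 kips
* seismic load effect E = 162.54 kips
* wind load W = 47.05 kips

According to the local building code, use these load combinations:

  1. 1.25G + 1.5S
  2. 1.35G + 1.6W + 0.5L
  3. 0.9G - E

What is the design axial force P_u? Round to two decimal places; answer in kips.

523.19 kips

1. 1.25(201.54) + 1.5(180.84) = 251.93 + 271.26 = 523.19
2. 1.35(201.54) + 1.6(47.05) + 0.5(275.54) = 272.08 + 75.28 + 137.77 = 485.13
3. 0.9(201.54) - 1.0(162.54) = 181.39 - 162.54 = 18.85
Combination 1 governs: P_u = 523.19 kips.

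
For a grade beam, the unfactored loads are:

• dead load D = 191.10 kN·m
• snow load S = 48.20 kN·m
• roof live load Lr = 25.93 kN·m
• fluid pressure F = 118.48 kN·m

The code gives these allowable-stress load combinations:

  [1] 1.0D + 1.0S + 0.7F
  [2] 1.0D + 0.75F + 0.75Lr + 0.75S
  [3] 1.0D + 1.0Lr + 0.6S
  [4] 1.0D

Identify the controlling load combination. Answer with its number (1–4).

[1] 1.0(191.10) + 1.0(48.20) + 0.7(118.48) = 191.10 + 48.20 + 82.94 = 322.24
[2] 1.0(191.10) + 0.75(118.48) + 0.75(25.93) + 0.75(48.20) = 191.10 + 88.86 + 19.45 + 36.15 = 335.56
[3] 1.0(191.10) + 1.0(25.93) + 0.6(48.20) = 191.10 + 25.93 + 28.92 = 245.95
[4] 1.0(191.10) = 191.10
The largest value is 335.56 kN·m from combination 2.

Combination 2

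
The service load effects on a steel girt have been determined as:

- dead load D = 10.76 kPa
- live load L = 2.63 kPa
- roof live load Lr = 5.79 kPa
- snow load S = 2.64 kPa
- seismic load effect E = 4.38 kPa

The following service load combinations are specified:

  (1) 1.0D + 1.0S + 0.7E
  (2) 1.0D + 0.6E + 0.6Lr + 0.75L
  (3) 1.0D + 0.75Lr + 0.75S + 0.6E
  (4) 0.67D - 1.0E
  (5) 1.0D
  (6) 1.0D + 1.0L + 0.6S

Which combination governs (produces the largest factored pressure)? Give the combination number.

Combination 3

(1) 1.0(10.76) + 1.0(2.64) + 0.7(4.38) = 10.76 + 2.64 + 3.07 = 16.47
(2) 1.0(10.76) + 0.6(4.38) + 0.6(5.79) + 0.75(2.63) = 10.76 + 2.63 + 3.47 + 1.97 = 18.83
(3) 1.0(10.76) + 0.75(5.79) + 0.75(2.64) + 0.6(4.38) = 10.76 + 4.34 + 1.98 + 2.63 = 19.71
(4) 0.67(10.76) - 1.0(4.38) = 7.21 - 4.38 = 2.83
(5) 1.0(10.76) = 10.76
(6) 1.0(10.76) + 1.0(2.63) + 0.6(2.64) = 10.76 + 2.63 + 1.58 = 14.97
The largest value is 19.71 kPa from combination 3.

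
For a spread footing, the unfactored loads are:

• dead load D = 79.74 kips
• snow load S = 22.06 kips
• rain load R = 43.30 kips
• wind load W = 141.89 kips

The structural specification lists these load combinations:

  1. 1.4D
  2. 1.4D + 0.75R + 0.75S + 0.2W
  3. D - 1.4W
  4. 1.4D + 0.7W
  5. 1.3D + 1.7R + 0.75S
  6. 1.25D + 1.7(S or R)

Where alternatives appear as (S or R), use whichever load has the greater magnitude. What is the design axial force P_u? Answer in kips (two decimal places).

210.96 kips

(S or R) → R = 43.30 kips.
1. 1.4(79.74) = 111.64
2. 1.4(79.74) + 0.75(43.30) + 0.75(22.06) + 0.2(141.89) = 189.03
3. 1.0(79.74) - 1.4(141.89) = 79.74 - 198.65 = -118.91
4. 1.4(79.74) + 0.7(141.89) = 111.64 + 99.32 = 210.96
5. 1.3(79.74) + 1.7(43.30) + 0.75(22.06) = 103.66 + 73.61 + 16.55 = 193.82
6. 1.25(79.74) + 1.7(43.30) = 99.68 + 73.61 = 173.29
Maximum is from combination 4.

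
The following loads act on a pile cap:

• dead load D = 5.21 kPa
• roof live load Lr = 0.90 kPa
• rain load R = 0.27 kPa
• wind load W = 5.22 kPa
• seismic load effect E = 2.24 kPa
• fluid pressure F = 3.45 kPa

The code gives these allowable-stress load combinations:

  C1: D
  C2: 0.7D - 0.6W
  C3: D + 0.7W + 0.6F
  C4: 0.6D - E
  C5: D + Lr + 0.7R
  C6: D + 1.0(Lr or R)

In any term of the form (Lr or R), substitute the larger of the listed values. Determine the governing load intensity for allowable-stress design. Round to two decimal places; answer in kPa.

(Lr or R) → Lr = 0.90 kPa.
C1: 1.0(5.21) = 5.21
C2: 0.7(5.21) - 0.6(5.22) = 0.52
C3: 1.0(5.21) + 0.7(5.22) + 0.6(3.45) = 10.93
C4: 0.6(5.21) - 1.0(2.24) = 0.89
C5: 1.0(5.21) + 1.0(0.90) + 0.7(0.27) = 6.30
C6: 1.0(5.21) + 1.0(0.90) = 6.11
The controlling combination is 3, giving 10.93 kPa.

10.93 kPa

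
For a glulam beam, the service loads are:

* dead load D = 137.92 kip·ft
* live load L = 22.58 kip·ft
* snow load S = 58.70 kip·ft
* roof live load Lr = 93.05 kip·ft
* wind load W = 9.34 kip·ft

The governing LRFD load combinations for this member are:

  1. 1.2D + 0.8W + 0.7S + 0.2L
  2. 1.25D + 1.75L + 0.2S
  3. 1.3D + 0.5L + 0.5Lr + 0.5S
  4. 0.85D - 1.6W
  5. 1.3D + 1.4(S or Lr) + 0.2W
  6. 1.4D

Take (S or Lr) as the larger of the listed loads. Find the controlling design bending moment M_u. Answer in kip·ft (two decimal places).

311.43 kip·ft

(S or Lr) → Lr = 93.05 kip·ft.
1. 1.2(137.92) + 0.8(9.34) + 0.7(58.70) + 0.2(22.58) = 218.58
2. 1.25(137.92) + 1.75(22.58) + 0.2(58.70) = 223.66
3. 1.3(137.92) + 0.5(22.58) + 0.5(93.05) + 0.5(58.70) = 266.46
4. 0.85(137.92) - 1.6(9.34) = 102.29
5. 1.3(137.92) + 1.4(93.05) + 0.2(9.34) = 311.43
6. 1.4(137.92) = 193.09
The controlling combination is 5, giving 311.43 kip·ft.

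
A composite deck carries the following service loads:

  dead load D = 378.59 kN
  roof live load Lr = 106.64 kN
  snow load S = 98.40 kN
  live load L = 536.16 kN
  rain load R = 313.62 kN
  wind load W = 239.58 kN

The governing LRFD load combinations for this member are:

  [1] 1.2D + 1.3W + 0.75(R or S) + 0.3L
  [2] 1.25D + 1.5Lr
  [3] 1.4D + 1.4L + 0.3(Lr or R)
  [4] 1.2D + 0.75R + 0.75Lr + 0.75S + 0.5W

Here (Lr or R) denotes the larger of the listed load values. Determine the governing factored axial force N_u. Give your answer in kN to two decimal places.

(R or S) → R = 313.62 kN; (Lr or R) → R = 313.62 kN.
[1] 1.2(378.59) + 1.3(239.58) + 0.75(313.62) + 0.3(536.16) = 454.31 + 311.45 + 235.22 + 160.85 = 1161.83
[2] 1.25(378.59) + 1.5(106.64) = 473.24 + 159.96 = 633.20
[3] 1.4(378.59) + 1.4(536.16) + 0.3(313.62) = 530.03 + 750.62 + 94.09 = 1374.74
[4] 1.2(378.59) + 0.75(313.62) + 0.75(106.64) + 0.75(98.40) + 0.5(239.58) = 963.09
Combination 3 governs: N_u = 1374.74 kN.

1374.74 kN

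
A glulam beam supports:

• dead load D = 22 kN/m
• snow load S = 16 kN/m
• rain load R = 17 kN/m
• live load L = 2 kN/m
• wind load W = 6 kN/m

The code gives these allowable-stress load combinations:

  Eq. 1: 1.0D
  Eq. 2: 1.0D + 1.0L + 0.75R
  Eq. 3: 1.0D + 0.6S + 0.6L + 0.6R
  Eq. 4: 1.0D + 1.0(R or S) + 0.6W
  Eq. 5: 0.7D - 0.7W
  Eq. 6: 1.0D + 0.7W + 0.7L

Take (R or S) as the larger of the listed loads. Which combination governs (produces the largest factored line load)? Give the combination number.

Combination 3

(R or S) → R = 17 kN/m.
Eq. 1: 1.0(22) = 22.00
Eq. 2: 1.0(22) + 1.0(2) + 0.75(17) = 22.00 + 2.00 + 12.75 = 36.75
Eq. 3: 1.0(22) + 0.6(16) + 0.6(2) + 0.6(17) = 22.00 + 9.60 + 1.20 + 10.20 = 43.00
Eq. 4: 1.0(22) + 1.0(17) + 0.6(6) = 22.00 + 17.00 + 3.60 = 42.60
Eq. 5: 0.7(22) - 0.7(6) = 15.40 - 4.20 = 11.20
Eq. 6: 1.0(22) + 0.7(6) + 0.7(2) = 22.00 + 4.20 + 1.40 = 27.60
The largest value is 43.00 kN/m from combination 3.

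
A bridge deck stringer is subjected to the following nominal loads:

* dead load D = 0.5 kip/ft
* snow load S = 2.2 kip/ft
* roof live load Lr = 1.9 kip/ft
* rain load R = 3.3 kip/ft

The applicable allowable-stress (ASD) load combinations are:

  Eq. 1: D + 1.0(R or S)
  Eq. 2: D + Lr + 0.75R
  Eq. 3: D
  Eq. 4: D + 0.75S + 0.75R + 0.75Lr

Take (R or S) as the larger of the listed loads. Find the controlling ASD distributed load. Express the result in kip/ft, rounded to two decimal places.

(R or S) → R = 3.3 kip/ft.
Eq. 1: 1.0(0.5) + 1.0(3.3) = 3.80
Eq. 2: 1.0(0.5) + 1.0(1.9) + 0.75(3.3) = 4.88
Eq. 3: 1.0(0.5) = 0.50
Eq. 4: 1.0(0.5) + 0.75(2.2) + 0.75(3.3) + 0.75(1.9) = 6.05
The controlling combination is 4, giving 6.05 kip/ft.

6.05 kip/ft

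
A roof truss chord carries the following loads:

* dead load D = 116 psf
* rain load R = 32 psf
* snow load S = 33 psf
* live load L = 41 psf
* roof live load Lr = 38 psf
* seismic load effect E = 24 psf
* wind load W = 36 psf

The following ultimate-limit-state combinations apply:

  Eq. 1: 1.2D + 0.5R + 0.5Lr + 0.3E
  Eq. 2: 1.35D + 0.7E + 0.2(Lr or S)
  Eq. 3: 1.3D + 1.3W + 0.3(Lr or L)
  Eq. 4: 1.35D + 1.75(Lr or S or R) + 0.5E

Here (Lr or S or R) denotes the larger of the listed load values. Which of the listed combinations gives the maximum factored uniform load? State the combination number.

Combination 4

(Lr or S) → Lr = 38 psf; (Lr or L) → L = 41 psf; (Lr or S or R) → Lr = 38 psf.
Eq. 1: 1.2(116) + 0.5(32) + 0.5(38) + 0.3(24) = 139.20 + 16.00 + 19.00 + 7.20 = 181.40
Eq. 2: 1.35(116) + 0.7(24) + 0.2(38) = 156.60 + 16.80 + 7.60 = 181.00
Eq. 3: 1.3(116) + 1.3(36) + 0.3(41) = 150.80 + 46.80 + 12.30 = 209.90
Eq. 4: 1.35(116) + 1.75(38) + 0.5(24) = 156.60 + 66.50 + 12.00 = 235.10
The largest value is 235.10 psf from combination 4.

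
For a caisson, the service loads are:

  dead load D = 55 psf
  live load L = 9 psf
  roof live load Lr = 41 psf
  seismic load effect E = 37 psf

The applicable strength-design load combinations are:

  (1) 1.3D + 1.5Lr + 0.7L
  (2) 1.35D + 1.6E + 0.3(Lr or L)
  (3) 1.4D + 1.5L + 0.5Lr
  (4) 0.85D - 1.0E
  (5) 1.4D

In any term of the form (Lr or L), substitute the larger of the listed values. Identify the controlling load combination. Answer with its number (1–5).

Combination 2

(Lr or L) → Lr = 41 psf.
(1) 1.3(55) + 1.5(41) + 0.7(9) = 139.30
(2) 1.35(55) + 1.6(37) + 0.3(41) = 145.75
(3) 1.4(55) + 1.5(9) + 0.5(41) = 111.00
(4) 0.85(55) - 1.0(37) = 9.75
(5) 1.4(55) = 77.00
The largest value is 145.75 psf from combination 2.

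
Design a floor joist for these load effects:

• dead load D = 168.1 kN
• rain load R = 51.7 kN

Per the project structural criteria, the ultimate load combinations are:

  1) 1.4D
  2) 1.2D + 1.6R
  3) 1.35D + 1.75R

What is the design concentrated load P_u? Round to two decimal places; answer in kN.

1) 1.4(168.1) = 235.34
2) 1.2(168.1) + 1.6(51.7) = 284.44
3) 1.35(168.1) + 1.75(51.7) = 317.41
Maximum is from combination 3.

317.41 kN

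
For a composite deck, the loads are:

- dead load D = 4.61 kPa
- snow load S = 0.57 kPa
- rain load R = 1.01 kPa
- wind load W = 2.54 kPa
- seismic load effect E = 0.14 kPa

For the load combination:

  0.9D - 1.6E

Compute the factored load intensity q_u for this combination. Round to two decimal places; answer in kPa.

0.9(4.61) - 1.6(0.14) = 4.15 - 0.22 = 3.93
q_u = 3.93 kPa.

3.93 kPa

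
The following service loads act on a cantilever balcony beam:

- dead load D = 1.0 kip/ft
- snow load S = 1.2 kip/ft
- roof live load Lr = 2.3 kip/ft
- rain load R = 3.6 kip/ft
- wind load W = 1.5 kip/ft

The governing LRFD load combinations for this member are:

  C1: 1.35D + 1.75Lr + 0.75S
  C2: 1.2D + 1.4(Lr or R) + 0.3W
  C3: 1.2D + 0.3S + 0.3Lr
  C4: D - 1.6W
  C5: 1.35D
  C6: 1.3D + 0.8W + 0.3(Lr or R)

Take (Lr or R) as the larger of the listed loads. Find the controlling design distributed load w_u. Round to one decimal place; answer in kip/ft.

(Lr or R) → R = 3.6 kip/ft.
C1: 1.35(1.0) + 1.75(2.3) + 0.75(1.2) = 1.4 + 4.0 + 0.9 = 6.3
C2: 1.2(1.0) + 1.4(3.6) + 0.3(1.5) = 1.2 + 5.0 + 0.5 = 6.7
C3: 1.2(1.0) + 0.3(1.2) + 0.3(2.3) = 1.2 + 0.4 + 0.7 = 2.3
C4: 1.0(1.0) - 1.6(1.5) = 1.0 - 2.4 = -1.4
C5: 1.35(1.0) = 1.4
C6: 1.3(1.0) + 0.8(1.5) + 0.3(3.6) = 1.3 + 1.2 + 1.1 = 3.6
The controlling combination is 2, giving 6.7 kip/ft.

6.7 kip/ft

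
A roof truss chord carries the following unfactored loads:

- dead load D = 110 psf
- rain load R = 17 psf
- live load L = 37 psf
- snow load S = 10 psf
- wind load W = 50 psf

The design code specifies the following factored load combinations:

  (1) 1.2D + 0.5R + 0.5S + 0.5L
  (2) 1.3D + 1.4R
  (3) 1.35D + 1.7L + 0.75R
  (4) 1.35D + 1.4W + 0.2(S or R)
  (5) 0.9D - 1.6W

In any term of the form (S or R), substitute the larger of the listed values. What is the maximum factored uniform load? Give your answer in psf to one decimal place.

224.2 psf

(S or R) → R = 17 psf.
(1) 1.2(110) + 0.5(17) + 0.5(10) + 0.5(37) = 132.0 + 8.5 + 5.0 + 18.5 = 164.0
(2) 1.3(110) + 1.4(17) = 143.0 + 23.8 = 166.8
(3) 1.35(110) + 1.7(37) + 0.75(17) = 148.5 + 62.9 + 12.8 = 224.2
(4) 1.35(110) + 1.4(50) + 0.2(17) = 148.5 + 70.0 + 3.4 = 221.9
(5) 0.9(110) - 1.6(50) = 99.0 - 80.0 = 19.0
Combination 3 governs: q_u = 224.2 psf.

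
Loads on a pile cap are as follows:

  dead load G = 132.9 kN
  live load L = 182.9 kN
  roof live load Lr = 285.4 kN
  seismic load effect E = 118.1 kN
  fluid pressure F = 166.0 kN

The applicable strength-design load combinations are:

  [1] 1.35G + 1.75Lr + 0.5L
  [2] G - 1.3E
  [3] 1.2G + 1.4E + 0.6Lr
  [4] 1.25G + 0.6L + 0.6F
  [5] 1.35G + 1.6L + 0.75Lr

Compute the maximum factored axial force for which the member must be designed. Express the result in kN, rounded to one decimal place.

[1] 1.35(132.9) + 1.75(285.4) + 0.5(182.9) = 770.3
[2] 1.0(132.9) - 1.3(118.1) = 132.9 - 153.5 = -20.6
[3] 1.2(132.9) + 1.4(118.1) + 0.6(285.4) = 496.1
[4] 1.25(132.9) + 0.6(182.9) + 0.6(166.0) = 375.5
[5] 1.35(132.9) + 1.6(182.9) + 0.75(285.4) = 179.4 + 292.6 + 214.1 = 686.1
Maximum is from combination 1.

770.3 kN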